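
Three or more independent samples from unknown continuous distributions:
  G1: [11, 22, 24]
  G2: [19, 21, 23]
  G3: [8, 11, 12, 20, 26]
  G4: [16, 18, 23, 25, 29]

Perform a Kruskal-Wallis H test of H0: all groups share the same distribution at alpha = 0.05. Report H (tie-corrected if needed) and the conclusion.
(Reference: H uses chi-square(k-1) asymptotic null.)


Step 1: Combine all N = 16 observations and assign midranks.
sorted (value, group, rank): (8,G3,1), (11,G1,2.5), (11,G3,2.5), (12,G3,4), (16,G4,5), (18,G4,6), (19,G2,7), (20,G3,8), (21,G2,9), (22,G1,10), (23,G2,11.5), (23,G4,11.5), (24,G1,13), (25,G4,14), (26,G3,15), (29,G4,16)
Step 2: Sum ranks within each group.
R_1 = 25.5 (n_1 = 3)
R_2 = 27.5 (n_2 = 3)
R_3 = 30.5 (n_3 = 5)
R_4 = 52.5 (n_4 = 5)
Step 3: H = 12/(N(N+1)) * sum(R_i^2/n_i) - 3(N+1)
     = 12/(16*17) * (25.5^2/3 + 27.5^2/3 + 30.5^2/5 + 52.5^2/5) - 3*17
     = 0.044118 * 1206.13 - 51
     = 2.211765.
Step 4: Ties present; correction factor C = 1 - 12/(16^3 - 16) = 0.997059. Corrected H = 2.211765 / 0.997059 = 2.218289.
Step 5: Under H0, H ~ chi^2(3); p-value = 0.528355.
Step 6: alpha = 0.05. fail to reject H0.

H = 2.2183, df = 3, p = 0.528355, fail to reject H0.


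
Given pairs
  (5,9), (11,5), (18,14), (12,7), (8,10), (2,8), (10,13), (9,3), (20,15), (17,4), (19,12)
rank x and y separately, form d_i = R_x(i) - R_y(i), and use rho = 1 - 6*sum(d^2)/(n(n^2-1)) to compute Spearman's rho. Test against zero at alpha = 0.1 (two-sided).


Step 1: Rank x and y separately (midranks; no ties here).
rank(x): 5->2, 11->6, 18->9, 12->7, 8->3, 2->1, 10->5, 9->4, 20->11, 17->8, 19->10
rank(y): 9->6, 5->3, 14->10, 7->4, 10->7, 8->5, 13->9, 3->1, 15->11, 4->2, 12->8
Step 2: d_i = R_x(i) - R_y(i); compute d_i^2.
  (2-6)^2=16, (6-3)^2=9, (9-10)^2=1, (7-4)^2=9, (3-7)^2=16, (1-5)^2=16, (5-9)^2=16, (4-1)^2=9, (11-11)^2=0, (8-2)^2=36, (10-8)^2=4
sum(d^2) = 132.
Step 3: rho = 1 - 6*132 / (11*(11^2 - 1)) = 1 - 792/1320 = 0.400000.
Step 4: Under H0, t = rho * sqrt((n-2)/(1-rho^2)) = 1.3093 ~ t(9).
Step 5: Two-sided p-value from the t-distribution with 9 df = 0.222868.
Step 6: alpha = 0.1. fail to reject H0.

rho = 0.4000, p = 0.222868, fail to reject H0 at alpha = 0.1.


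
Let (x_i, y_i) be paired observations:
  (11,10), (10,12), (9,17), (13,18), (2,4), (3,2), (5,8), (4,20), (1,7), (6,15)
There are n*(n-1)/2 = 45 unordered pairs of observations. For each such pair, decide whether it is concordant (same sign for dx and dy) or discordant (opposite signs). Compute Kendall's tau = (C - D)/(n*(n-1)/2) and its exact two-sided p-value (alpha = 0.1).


Step 1: Enumerate the 45 unordered pairs (i,j) with i<j and classify each by sign(x_j-x_i) * sign(y_j-y_i).
  (1,2):dx=-1,dy=+2->D; (1,3):dx=-2,dy=+7->D; (1,4):dx=+2,dy=+8->C; (1,5):dx=-9,dy=-6->C
  (1,6):dx=-8,dy=-8->C; (1,7):dx=-6,dy=-2->C; (1,8):dx=-7,dy=+10->D; (1,9):dx=-10,dy=-3->C
  (1,10):dx=-5,dy=+5->D; (2,3):dx=-1,dy=+5->D; (2,4):dx=+3,dy=+6->C; (2,5):dx=-8,dy=-8->C
  (2,6):dx=-7,dy=-10->C; (2,7):dx=-5,dy=-4->C; (2,8):dx=-6,dy=+8->D; (2,9):dx=-9,dy=-5->C
  (2,10):dx=-4,dy=+3->D; (3,4):dx=+4,dy=+1->C; (3,5):dx=-7,dy=-13->C; (3,6):dx=-6,dy=-15->C
  (3,7):dx=-4,dy=-9->C; (3,8):dx=-5,dy=+3->D; (3,9):dx=-8,dy=-10->C; (3,10):dx=-3,dy=-2->C
  (4,5):dx=-11,dy=-14->C; (4,6):dx=-10,dy=-16->C; (4,7):dx=-8,dy=-10->C; (4,8):dx=-9,dy=+2->D
  (4,9):dx=-12,dy=-11->C; (4,10):dx=-7,dy=-3->C; (5,6):dx=+1,dy=-2->D; (5,7):dx=+3,dy=+4->C
  (5,8):dx=+2,dy=+16->C; (5,9):dx=-1,dy=+3->D; (5,10):dx=+4,dy=+11->C; (6,7):dx=+2,dy=+6->C
  (6,8):dx=+1,dy=+18->C; (6,9):dx=-2,dy=+5->D; (6,10):dx=+3,dy=+13->C; (7,8):dx=-1,dy=+12->D
  (7,9):dx=-4,dy=-1->C; (7,10):dx=+1,dy=+7->C; (8,9):dx=-3,dy=-13->C; (8,10):dx=+2,dy=-5->D
  (9,10):dx=+5,dy=+8->C
Step 2: C = 31, D = 14, total pairs = 45.
Step 3: tau = (C - D)/(n(n-1)/2) = (31 - 14)/45 = 0.377778.
Step 4: Exact two-sided p-value (enumerate n! = 3628800 permutations of y under H0): p = 0.155742.
Step 5: alpha = 0.1. fail to reject H0.

tau_b = 0.3778 (C=31, D=14), p = 0.155742, fail to reject H0.


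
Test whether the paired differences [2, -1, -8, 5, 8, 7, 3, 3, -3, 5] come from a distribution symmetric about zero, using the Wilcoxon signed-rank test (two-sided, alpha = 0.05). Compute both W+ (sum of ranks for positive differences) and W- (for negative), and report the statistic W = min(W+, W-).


Step 1: Drop any zero differences (none here) and take |d_i|.
|d| = [2, 1, 8, 5, 8, 7, 3, 3, 3, 5]
Step 2: Midrank |d_i| (ties get averaged ranks).
ranks: |2|->2, |1|->1, |8|->9.5, |5|->6.5, |8|->9.5, |7|->8, |3|->4, |3|->4, |3|->4, |5|->6.5
Step 3: Attach original signs; sum ranks with positive sign and with negative sign.
W+ = 2 + 6.5 + 9.5 + 8 + 4 + 4 + 6.5 = 40.5
W- = 1 + 9.5 + 4 = 14.5
(Check: W+ + W- = 55 should equal n(n+1)/2 = 55.)
Step 4: Test statistic W = min(W+, W-) = 14.5.
Step 5: Ties in |d|, so use the tie-corrected normal approximation.
        E[W] = n(n+1)/4 = 10*11/4 = 27.5.
        Tie groups: |d|=3 (t=3), |d|=5 (t=2), |d|=8 (t=2); sum(t^3 - t) = 36.
        Var[W] = n(n+1)(2n+1)/24 - sum(t^3-t)/48 = 2310/24 - 36/48 = 95.5.
        z = (W - E[W]) / sqrt(Var[W]) = (14.5 - 27.5) / 9.7724 = -1.3303.
        Two-sided p = 2*Phi(z) = 0.183427.
Step 6: alpha = 0.05. fail to reject H0.

W+ = 40.5, W- = 14.5, W = min = 14.5, p = 0.183427, fail to reject H0.


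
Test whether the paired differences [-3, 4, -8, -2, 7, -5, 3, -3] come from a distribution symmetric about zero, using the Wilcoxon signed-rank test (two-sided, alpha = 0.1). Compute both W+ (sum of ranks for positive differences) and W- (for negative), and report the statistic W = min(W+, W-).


Step 1: Drop any zero differences (none here) and take |d_i|.
|d| = [3, 4, 8, 2, 7, 5, 3, 3]
Step 2: Midrank |d_i| (ties get averaged ranks).
ranks: |3|->3, |4|->5, |8|->8, |2|->1, |7|->7, |5|->6, |3|->3, |3|->3
Step 3: Attach original signs; sum ranks with positive sign and with negative sign.
W+ = 5 + 7 + 3 = 15
W- = 3 + 8 + 1 + 6 + 3 = 21
(Check: W+ + W- = 36 should equal n(n+1)/2 = 36.)
Step 4: Test statistic W = min(W+, W-) = 15.
Step 5: Ties in |d|, so use the tie-corrected normal approximation.
        E[W] = n(n+1)/4 = 8*9/4 = 18.
        Tie groups: |d|=3 (t=3); sum(t^3 - t) = 24.
        Var[W] = n(n+1)(2n+1)/24 - sum(t^3-t)/48 = 1224/24 - 24/48 = 50.5.
        z = (W - E[W]) / sqrt(Var[W]) = (15 - 18) / 7.1063 = -0.4222.
        Two-sided p = 2*Phi(z) = 0.672909.
Step 6: alpha = 0.1. fail to reject H0.

W+ = 15, W- = 21, W = min = 15, p = 0.672909, fail to reject H0.


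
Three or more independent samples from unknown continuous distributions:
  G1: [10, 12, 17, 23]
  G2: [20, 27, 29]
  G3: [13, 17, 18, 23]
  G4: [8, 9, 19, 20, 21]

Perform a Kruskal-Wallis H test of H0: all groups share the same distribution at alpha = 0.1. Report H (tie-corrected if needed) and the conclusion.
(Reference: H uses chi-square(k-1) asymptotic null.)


Step 1: Combine all N = 16 observations and assign midranks.
sorted (value, group, rank): (8,G4,1), (9,G4,2), (10,G1,3), (12,G1,4), (13,G3,5), (17,G1,6.5), (17,G3,6.5), (18,G3,8), (19,G4,9), (20,G2,10.5), (20,G4,10.5), (21,G4,12), (23,G1,13.5), (23,G3,13.5), (27,G2,15), (29,G2,16)
Step 2: Sum ranks within each group.
R_1 = 27 (n_1 = 4)
R_2 = 41.5 (n_2 = 3)
R_3 = 33 (n_3 = 4)
R_4 = 34.5 (n_4 = 5)
Step 3: H = 12/(N(N+1)) * sum(R_i^2/n_i) - 3(N+1)
     = 12/(16*17) * (27^2/4 + 41.5^2/3 + 33^2/4 + 34.5^2/5) - 3*17
     = 0.044118 * 1266.63 - 51
     = 4.880882.
Step 4: Ties present; correction factor C = 1 - 18/(16^3 - 16) = 0.995588. Corrected H = 4.880882 / 0.995588 = 4.902511.
Step 5: Under H0, H ~ chi^2(3); p-value = 0.179077.
Step 6: alpha = 0.1. fail to reject H0.

H = 4.9025, df = 3, p = 0.179077, fail to reject H0.


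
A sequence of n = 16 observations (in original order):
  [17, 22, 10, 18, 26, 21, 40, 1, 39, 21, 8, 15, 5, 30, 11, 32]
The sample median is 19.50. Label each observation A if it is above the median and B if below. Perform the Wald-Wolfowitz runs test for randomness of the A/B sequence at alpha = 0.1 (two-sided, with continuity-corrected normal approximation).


Step 1: Compute median = 19.50; label A = above, B = below.
Labels in order: BABBAAABAABBBABA  (n_A = 8, n_B = 8)
Step 2: Count runs R = 10.
Step 3: Under H0 (random ordering), E[R] = 2*n_A*n_B/(n_A+n_B) + 1 = 2*8*8/16 + 1 = 9.0000.
        Var[R] = 2*n_A*n_B*(2*n_A*n_B - n_A - n_B) / ((n_A+n_B)^2 * (n_A+n_B-1)) = 14336/3840 = 3.7333.
        SD[R] = 1.9322.
Step 4: Continuity-corrected z = (R - 0.5 - E[R]) / SD[R] = (10 - 0.5 - 9.0000) / 1.9322 = 0.2588.
Step 5: Two-sided p-value via normal approximation = 2*(1 - Phi(|z|)) = 0.795809.
Step 6: alpha = 0.1. fail to reject H0.

R = 10, z = 0.2588, p = 0.795809, fail to reject H0.


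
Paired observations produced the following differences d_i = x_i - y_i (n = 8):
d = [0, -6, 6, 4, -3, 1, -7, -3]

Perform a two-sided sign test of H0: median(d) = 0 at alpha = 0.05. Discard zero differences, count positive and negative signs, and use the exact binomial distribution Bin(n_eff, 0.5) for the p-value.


Step 1: Discard zero differences. Original n = 8; n_eff = number of nonzero differences = 7.
Nonzero differences (with sign): -6, +6, +4, -3, +1, -7, -3
Step 2: Count signs: positive = 3, negative = 4.
Step 3: Under H0: P(positive) = 0.5, so the number of positives S ~ Bin(7, 0.5).
Step 4: Two-sided exact p-value = sum of Bin(7,0.5) probabilities at or below the observed probability = 1.000000.
Step 5: alpha = 0.05. fail to reject H0.

n_eff = 7, pos = 3, neg = 4, p = 1.000000, fail to reject H0.


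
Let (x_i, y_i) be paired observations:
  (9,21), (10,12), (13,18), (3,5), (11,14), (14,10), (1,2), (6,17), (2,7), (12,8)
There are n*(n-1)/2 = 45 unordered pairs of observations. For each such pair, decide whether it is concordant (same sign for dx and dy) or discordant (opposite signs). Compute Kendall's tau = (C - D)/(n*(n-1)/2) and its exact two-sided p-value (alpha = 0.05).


Step 1: Enumerate the 45 unordered pairs (i,j) with i<j and classify each by sign(x_j-x_i) * sign(y_j-y_i).
  (1,2):dx=+1,dy=-9->D; (1,3):dx=+4,dy=-3->D; (1,4):dx=-6,dy=-16->C; (1,5):dx=+2,dy=-7->D
  (1,6):dx=+5,dy=-11->D; (1,7):dx=-8,dy=-19->C; (1,8):dx=-3,dy=-4->C; (1,9):dx=-7,dy=-14->C
  (1,10):dx=+3,dy=-13->D; (2,3):dx=+3,dy=+6->C; (2,4):dx=-7,dy=-7->C; (2,5):dx=+1,dy=+2->C
  (2,6):dx=+4,dy=-2->D; (2,7):dx=-9,dy=-10->C; (2,8):dx=-4,dy=+5->D; (2,9):dx=-8,dy=-5->C
  (2,10):dx=+2,dy=-4->D; (3,4):dx=-10,dy=-13->C; (3,5):dx=-2,dy=-4->C; (3,6):dx=+1,dy=-8->D
  (3,7):dx=-12,dy=-16->C; (3,8):dx=-7,dy=-1->C; (3,9):dx=-11,dy=-11->C; (3,10):dx=-1,dy=-10->C
  (4,5):dx=+8,dy=+9->C; (4,6):dx=+11,dy=+5->C; (4,7):dx=-2,dy=-3->C; (4,8):dx=+3,dy=+12->C
  (4,9):dx=-1,dy=+2->D; (4,10):dx=+9,dy=+3->C; (5,6):dx=+3,dy=-4->D; (5,7):dx=-10,dy=-12->C
  (5,8):dx=-5,dy=+3->D; (5,9):dx=-9,dy=-7->C; (5,10):dx=+1,dy=-6->D; (6,7):dx=-13,dy=-8->C
  (6,8):dx=-8,dy=+7->D; (6,9):dx=-12,dy=-3->C; (6,10):dx=-2,dy=-2->C; (7,8):dx=+5,dy=+15->C
  (7,9):dx=+1,dy=+5->C; (7,10):dx=+11,dy=+6->C; (8,9):dx=-4,dy=-10->C; (8,10):dx=+6,dy=-9->D
  (9,10):dx=+10,dy=+1->C
Step 2: C = 30, D = 15, total pairs = 45.
Step 3: tau = (C - D)/(n(n-1)/2) = (30 - 15)/45 = 0.333333.
Step 4: Exact two-sided p-value (enumerate n! = 3628800 permutations of y under H0): p = 0.216373.
Step 5: alpha = 0.05. fail to reject H0.

tau_b = 0.3333 (C=30, D=15), p = 0.216373, fail to reject H0.


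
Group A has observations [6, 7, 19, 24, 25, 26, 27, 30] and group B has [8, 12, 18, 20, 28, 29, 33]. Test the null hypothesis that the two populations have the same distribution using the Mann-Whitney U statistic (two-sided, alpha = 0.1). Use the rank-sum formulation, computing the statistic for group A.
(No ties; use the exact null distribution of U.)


Step 1: Combine and sort all 15 observations; assign midranks.
sorted (value, group): (6,X), (7,X), (8,Y), (12,Y), (18,Y), (19,X), (20,Y), (24,X), (25,X), (26,X), (27,X), (28,Y), (29,Y), (30,X), (33,Y)
ranks: 6->1, 7->2, 8->3, 12->4, 18->5, 19->6, 20->7, 24->8, 25->9, 26->10, 27->11, 28->12, 29->13, 30->14, 33->15
Step 2: Rank sum for X: R1 = 1 + 2 + 6 + 8 + 9 + 10 + 11 + 14 = 61.
Step 3: U_X = R1 - n1(n1+1)/2 = 61 - 8*9/2 = 61 - 36 = 25.
       U_Y = n1*n2 - U_X = 56 - 25 = 31.
Step 4: No ties, so the exact null distribution of U (based on enumerating the C(15,8) = 6435 equally likely rank assignments) gives the two-sided p-value.
Step 5: p-value = 0.778866; compare to alpha = 0.1. fail to reject H0.

U_X = 25, p = 0.778866, fail to reject H0 at alpha = 0.1.


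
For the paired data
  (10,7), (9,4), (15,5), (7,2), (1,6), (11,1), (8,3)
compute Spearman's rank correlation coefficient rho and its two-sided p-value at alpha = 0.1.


Step 1: Rank x and y separately (midranks; no ties here).
rank(x): 10->5, 9->4, 15->7, 7->2, 1->1, 11->6, 8->3
rank(y): 7->7, 4->4, 5->5, 2->2, 6->6, 1->1, 3->3
Step 2: d_i = R_x(i) - R_y(i); compute d_i^2.
  (5-7)^2=4, (4-4)^2=0, (7-5)^2=4, (2-2)^2=0, (1-6)^2=25, (6-1)^2=25, (3-3)^2=0
sum(d^2) = 58.
Step 3: rho = 1 - 6*58 / (7*(7^2 - 1)) = 1 - 348/336 = -0.035714.
Step 4: Under H0, t = rho * sqrt((n-2)/(1-rho^2)) = -0.0799 ~ t(5).
Step 5: Two-sided p-value from the t-distribution with 5 df = 0.939408.
Step 6: alpha = 0.1. fail to reject H0.

rho = -0.0357, p = 0.939408, fail to reject H0 at alpha = 0.1.


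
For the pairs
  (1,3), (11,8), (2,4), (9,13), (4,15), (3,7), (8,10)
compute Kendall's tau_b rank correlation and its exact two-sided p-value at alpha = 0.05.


Step 1: Enumerate the 21 unordered pairs (i,j) with i<j and classify each by sign(x_j-x_i) * sign(y_j-y_i).
  (1,2):dx=+10,dy=+5->C; (1,3):dx=+1,dy=+1->C; (1,4):dx=+8,dy=+10->C; (1,5):dx=+3,dy=+12->C
  (1,6):dx=+2,dy=+4->C; (1,7):dx=+7,dy=+7->C; (2,3):dx=-9,dy=-4->C; (2,4):dx=-2,dy=+5->D
  (2,5):dx=-7,dy=+7->D; (2,6):dx=-8,dy=-1->C; (2,7):dx=-3,dy=+2->D; (3,4):dx=+7,dy=+9->C
  (3,5):dx=+2,dy=+11->C; (3,6):dx=+1,dy=+3->C; (3,7):dx=+6,dy=+6->C; (4,5):dx=-5,dy=+2->D
  (4,6):dx=-6,dy=-6->C; (4,7):dx=-1,dy=-3->C; (5,6):dx=-1,dy=-8->C; (5,7):dx=+4,dy=-5->D
  (6,7):dx=+5,dy=+3->C
Step 2: C = 16, D = 5, total pairs = 21.
Step 3: tau = (C - D)/(n(n-1)/2) = (16 - 5)/21 = 0.523810.
Step 4: Exact two-sided p-value (enumerate n! = 5040 permutations of y under H0): p = 0.136111.
Step 5: alpha = 0.05. fail to reject H0.

tau_b = 0.5238 (C=16, D=5), p = 0.136111, fail to reject H0.


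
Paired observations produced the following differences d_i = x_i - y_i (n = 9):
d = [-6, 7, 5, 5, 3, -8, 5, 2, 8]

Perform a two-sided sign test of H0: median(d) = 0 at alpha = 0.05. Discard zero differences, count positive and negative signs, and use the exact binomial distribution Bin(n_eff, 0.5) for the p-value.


Step 1: Discard zero differences. Original n = 9; n_eff = number of nonzero differences = 9.
Nonzero differences (with sign): -6, +7, +5, +5, +3, -8, +5, +2, +8
Step 2: Count signs: positive = 7, negative = 2.
Step 3: Under H0: P(positive) = 0.5, so the number of positives S ~ Bin(9, 0.5).
Step 4: Two-sided exact p-value = sum of Bin(9,0.5) probabilities at or below the observed probability = 0.179688.
Step 5: alpha = 0.05. fail to reject H0.

n_eff = 9, pos = 7, neg = 2, p = 0.179688, fail to reject H0.


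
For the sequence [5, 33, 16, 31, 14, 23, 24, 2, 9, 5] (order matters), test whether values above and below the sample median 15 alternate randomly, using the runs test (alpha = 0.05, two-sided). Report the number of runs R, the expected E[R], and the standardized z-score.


Step 1: Compute median = 15; label A = above, B = below.
Labels in order: BAAABAABBB  (n_A = 5, n_B = 5)
Step 2: Count runs R = 5.
Step 3: Under H0 (random ordering), E[R] = 2*n_A*n_B/(n_A+n_B) + 1 = 2*5*5/10 + 1 = 6.0000.
        Var[R] = 2*n_A*n_B*(2*n_A*n_B - n_A - n_B) / ((n_A+n_B)^2 * (n_A+n_B-1)) = 2000/900 = 2.2222.
        SD[R] = 1.4907.
Step 4: Continuity-corrected z = (R + 0.5 - E[R]) / SD[R] = (5 + 0.5 - 6.0000) / 1.4907 = -0.3354.
Step 5: Two-sided p-value via normal approximation = 2*(1 - Phi(|z|)) = 0.737316.
Step 6: alpha = 0.05. fail to reject H0.

R = 5, z = -0.3354, p = 0.737316, fail to reject H0.


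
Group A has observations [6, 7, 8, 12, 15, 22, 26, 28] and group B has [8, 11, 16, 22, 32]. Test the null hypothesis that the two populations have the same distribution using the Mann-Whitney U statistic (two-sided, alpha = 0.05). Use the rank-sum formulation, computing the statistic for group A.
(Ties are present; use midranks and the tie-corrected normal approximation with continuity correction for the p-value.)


Step 1: Combine and sort all 13 observations; assign midranks.
sorted (value, group): (6,X), (7,X), (8,X), (8,Y), (11,Y), (12,X), (15,X), (16,Y), (22,X), (22,Y), (26,X), (28,X), (32,Y)
ranks: 6->1, 7->2, 8->3.5, 8->3.5, 11->5, 12->6, 15->7, 16->8, 22->9.5, 22->9.5, 26->11, 28->12, 32->13
Step 2: Rank sum for X: R1 = 1 + 2 + 3.5 + 6 + 7 + 9.5 + 11 + 12 = 52.
Step 3: U_X = R1 - n1(n1+1)/2 = 52 - 8*9/2 = 52 - 36 = 16.
       U_Y = n1*n2 - U_X = 40 - 16 = 24.
Step 4: Ties are present, so use the tie-corrected normal approximation (with continuity correction) for the p-value.
Step 5: p-value = 0.607419; compare to alpha = 0.05. fail to reject H0.

U_X = 16, p = 0.607419, fail to reject H0 at alpha = 0.05.


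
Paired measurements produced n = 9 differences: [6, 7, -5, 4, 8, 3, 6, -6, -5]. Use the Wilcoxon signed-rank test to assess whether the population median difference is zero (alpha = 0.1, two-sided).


Step 1: Drop any zero differences (none here) and take |d_i|.
|d| = [6, 7, 5, 4, 8, 3, 6, 6, 5]
Step 2: Midrank |d_i| (ties get averaged ranks).
ranks: |6|->6, |7|->8, |5|->3.5, |4|->2, |8|->9, |3|->1, |6|->6, |6|->6, |5|->3.5
Step 3: Attach original signs; sum ranks with positive sign and with negative sign.
W+ = 6 + 8 + 2 + 9 + 1 + 6 = 32
W- = 3.5 + 6 + 3.5 = 13
(Check: W+ + W- = 45 should equal n(n+1)/2 = 45.)
Step 4: Test statistic W = min(W+, W-) = 13.
Step 5: Ties in |d|, so use the tie-corrected normal approximation.
        E[W] = n(n+1)/4 = 9*10/4 = 22.5.
        Tie groups: |d|=5 (t=2), |d|=6 (t=3); sum(t^3 - t) = 30.
        Var[W] = n(n+1)(2n+1)/24 - sum(t^3-t)/48 = 1710/24 - 30/48 = 70.625.
        z = (W - E[W]) / sqrt(Var[W]) = (13 - 22.5) / 8.4039 = -1.1304.
        Two-sided p = 2*Phi(z) = 0.258294.
Step 6: alpha = 0.1. fail to reject H0.

W+ = 32, W- = 13, W = min = 13, p = 0.258294, fail to reject H0.


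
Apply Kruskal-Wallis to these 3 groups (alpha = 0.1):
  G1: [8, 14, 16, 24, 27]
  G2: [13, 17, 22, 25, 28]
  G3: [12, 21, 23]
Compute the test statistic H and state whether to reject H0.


Step 1: Combine all N = 13 observations and assign midranks.
sorted (value, group, rank): (8,G1,1), (12,G3,2), (13,G2,3), (14,G1,4), (16,G1,5), (17,G2,6), (21,G3,7), (22,G2,8), (23,G3,9), (24,G1,10), (25,G2,11), (27,G1,12), (28,G2,13)
Step 2: Sum ranks within each group.
R_1 = 32 (n_1 = 5)
R_2 = 41 (n_2 = 5)
R_3 = 18 (n_3 = 3)
Step 3: H = 12/(N(N+1)) * sum(R_i^2/n_i) - 3(N+1)
     = 12/(13*14) * (32^2/5 + 41^2/5 + 18^2/3) - 3*14
     = 0.065934 * 649 - 42
     = 0.791209.
Step 4: No ties, so H is used without correction.
Step 5: Under H0, H ~ chi^2(2); p-value = 0.673273.
Step 6: alpha = 0.1. fail to reject H0.

H = 0.7912, df = 2, p = 0.673273, fail to reject H0.


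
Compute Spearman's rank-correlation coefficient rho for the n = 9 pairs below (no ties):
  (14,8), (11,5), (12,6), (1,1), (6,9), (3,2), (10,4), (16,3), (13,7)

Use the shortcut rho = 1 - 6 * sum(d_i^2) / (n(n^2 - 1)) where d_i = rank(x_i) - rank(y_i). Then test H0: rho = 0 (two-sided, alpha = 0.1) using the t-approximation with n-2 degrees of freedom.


Step 1: Rank x and y separately (midranks; no ties here).
rank(x): 14->8, 11->5, 12->6, 1->1, 6->3, 3->2, 10->4, 16->9, 13->7
rank(y): 8->8, 5->5, 6->6, 1->1, 9->9, 2->2, 4->4, 3->3, 7->7
Step 2: d_i = R_x(i) - R_y(i); compute d_i^2.
  (8-8)^2=0, (5-5)^2=0, (6-6)^2=0, (1-1)^2=0, (3-9)^2=36, (2-2)^2=0, (4-4)^2=0, (9-3)^2=36, (7-7)^2=0
sum(d^2) = 72.
Step 3: rho = 1 - 6*72 / (9*(9^2 - 1)) = 1 - 432/720 = 0.400000.
Step 4: Under H0, t = rho * sqrt((n-2)/(1-rho^2)) = 1.1547 ~ t(7).
Step 5: Two-sided p-value from the t-distribution with 7 df = 0.286105.
Step 6: alpha = 0.1. fail to reject H0.

rho = 0.4000, p = 0.286105, fail to reject H0 at alpha = 0.1.


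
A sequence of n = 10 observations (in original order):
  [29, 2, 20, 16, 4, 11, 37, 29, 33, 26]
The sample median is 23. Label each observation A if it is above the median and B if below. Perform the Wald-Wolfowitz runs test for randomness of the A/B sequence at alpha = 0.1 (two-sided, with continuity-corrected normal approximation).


Step 1: Compute median = 23; label A = above, B = below.
Labels in order: ABBBBBAAAA  (n_A = 5, n_B = 5)
Step 2: Count runs R = 3.
Step 3: Under H0 (random ordering), E[R] = 2*n_A*n_B/(n_A+n_B) + 1 = 2*5*5/10 + 1 = 6.0000.
        Var[R] = 2*n_A*n_B*(2*n_A*n_B - n_A - n_B) / ((n_A+n_B)^2 * (n_A+n_B-1)) = 2000/900 = 2.2222.
        SD[R] = 1.4907.
Step 4: Continuity-corrected z = (R + 0.5 - E[R]) / SD[R] = (3 + 0.5 - 6.0000) / 1.4907 = -1.6771.
Step 5: Two-sided p-value via normal approximation = 2*(1 - Phi(|z|)) = 0.093533.
Step 6: alpha = 0.1. reject H0.

R = 3, z = -1.6771, p = 0.093533, reject H0.


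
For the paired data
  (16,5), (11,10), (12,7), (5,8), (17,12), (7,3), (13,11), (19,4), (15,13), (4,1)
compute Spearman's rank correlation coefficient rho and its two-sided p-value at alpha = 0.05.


Step 1: Rank x and y separately (midranks; no ties here).
rank(x): 16->8, 11->4, 12->5, 5->2, 17->9, 7->3, 13->6, 19->10, 15->7, 4->1
rank(y): 5->4, 10->7, 7->5, 8->6, 12->9, 3->2, 11->8, 4->3, 13->10, 1->1
Step 2: d_i = R_x(i) - R_y(i); compute d_i^2.
  (8-4)^2=16, (4-7)^2=9, (5-5)^2=0, (2-6)^2=16, (9-9)^2=0, (3-2)^2=1, (6-8)^2=4, (10-3)^2=49, (7-10)^2=9, (1-1)^2=0
sum(d^2) = 104.
Step 3: rho = 1 - 6*104 / (10*(10^2 - 1)) = 1 - 624/990 = 0.369697.
Step 4: Under H0, t = rho * sqrt((n-2)/(1-rho^2)) = 1.1254 ~ t(8).
Step 5: Two-sided p-value from the t-distribution with 8 df = 0.293050.
Step 6: alpha = 0.05. fail to reject H0.

rho = 0.3697, p = 0.293050, fail to reject H0 at alpha = 0.05.


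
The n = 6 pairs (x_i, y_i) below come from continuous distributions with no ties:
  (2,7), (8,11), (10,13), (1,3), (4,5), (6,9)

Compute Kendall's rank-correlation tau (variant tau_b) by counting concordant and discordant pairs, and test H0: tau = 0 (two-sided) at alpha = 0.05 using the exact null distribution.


Step 1: Enumerate the 15 unordered pairs (i,j) with i<j and classify each by sign(x_j-x_i) * sign(y_j-y_i).
  (1,2):dx=+6,dy=+4->C; (1,3):dx=+8,dy=+6->C; (1,4):dx=-1,dy=-4->C; (1,5):dx=+2,dy=-2->D
  (1,6):dx=+4,dy=+2->C; (2,3):dx=+2,dy=+2->C; (2,4):dx=-7,dy=-8->C; (2,5):dx=-4,dy=-6->C
  (2,6):dx=-2,dy=-2->C; (3,4):dx=-9,dy=-10->C; (3,5):dx=-6,dy=-8->C; (3,6):dx=-4,dy=-4->C
  (4,5):dx=+3,dy=+2->C; (4,6):dx=+5,dy=+6->C; (5,6):dx=+2,dy=+4->C
Step 2: C = 14, D = 1, total pairs = 15.
Step 3: tau = (C - D)/(n(n-1)/2) = (14 - 1)/15 = 0.866667.
Step 4: Exact two-sided p-value (enumerate n! = 720 permutations of y under H0): p = 0.016667.
Step 5: alpha = 0.05. reject H0.

tau_b = 0.8667 (C=14, D=1), p = 0.016667, reject H0.


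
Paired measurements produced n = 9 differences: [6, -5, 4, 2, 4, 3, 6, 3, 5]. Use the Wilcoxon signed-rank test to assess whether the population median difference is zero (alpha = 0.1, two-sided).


Step 1: Drop any zero differences (none here) and take |d_i|.
|d| = [6, 5, 4, 2, 4, 3, 6, 3, 5]
Step 2: Midrank |d_i| (ties get averaged ranks).
ranks: |6|->8.5, |5|->6.5, |4|->4.5, |2|->1, |4|->4.5, |3|->2.5, |6|->8.5, |3|->2.5, |5|->6.5
Step 3: Attach original signs; sum ranks with positive sign and with negative sign.
W+ = 8.5 + 4.5 + 1 + 4.5 + 2.5 + 8.5 + 2.5 + 6.5 = 38.5
W- = 6.5 = 6.5
(Check: W+ + W- = 45 should equal n(n+1)/2 = 45.)
Step 4: Test statistic W = min(W+, W-) = 6.5.
Step 5: Ties in |d|, so use the tie-corrected normal approximation.
        E[W] = n(n+1)/4 = 9*10/4 = 22.5.
        Tie groups: |d|=3 (t=2), |d|=4 (t=2), |d|=5 (t=2), |d|=6 (t=2); sum(t^3 - t) = 24.
        Var[W] = n(n+1)(2n+1)/24 - sum(t^3-t)/48 = 1710/24 - 24/48 = 70.75.
        z = (W - E[W]) / sqrt(Var[W]) = (6.5 - 22.5) / 8.4113 = -1.9022.
        Two-sided p = 2*Phi(z) = 0.057145.
Step 6: alpha = 0.1. reject H0.

W+ = 38.5, W- = 6.5, W = min = 6.5, p = 0.057145, reject H0.


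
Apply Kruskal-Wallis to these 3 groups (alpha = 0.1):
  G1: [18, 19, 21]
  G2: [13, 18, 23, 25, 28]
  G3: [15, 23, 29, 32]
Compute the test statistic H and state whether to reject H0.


Step 1: Combine all N = 12 observations and assign midranks.
sorted (value, group, rank): (13,G2,1), (15,G3,2), (18,G1,3.5), (18,G2,3.5), (19,G1,5), (21,G1,6), (23,G2,7.5), (23,G3,7.5), (25,G2,9), (28,G2,10), (29,G3,11), (32,G3,12)
Step 2: Sum ranks within each group.
R_1 = 14.5 (n_1 = 3)
R_2 = 31 (n_2 = 5)
R_3 = 32.5 (n_3 = 4)
Step 3: H = 12/(N(N+1)) * sum(R_i^2/n_i) - 3(N+1)
     = 12/(12*13) * (14.5^2/3 + 31^2/5 + 32.5^2/4) - 3*13
     = 0.076923 * 526.346 - 39
     = 1.488141.
Step 4: Ties present; correction factor C = 1 - 12/(12^3 - 12) = 0.993007. Corrected H = 1.488141 / 0.993007 = 1.498621.
Step 5: Under H0, H ~ chi^2(2); p-value = 0.472692.
Step 6: alpha = 0.1. fail to reject H0.

H = 1.4986, df = 2, p = 0.472692, fail to reject H0.


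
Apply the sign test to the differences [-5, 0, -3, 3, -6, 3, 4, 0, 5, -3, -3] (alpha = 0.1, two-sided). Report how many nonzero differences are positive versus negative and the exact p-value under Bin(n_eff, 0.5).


Step 1: Discard zero differences. Original n = 11; n_eff = number of nonzero differences = 9.
Nonzero differences (with sign): -5, -3, +3, -6, +3, +4, +5, -3, -3
Step 2: Count signs: positive = 4, negative = 5.
Step 3: Under H0: P(positive) = 0.5, so the number of positives S ~ Bin(9, 0.5).
Step 4: Two-sided exact p-value = sum of Bin(9,0.5) probabilities at or below the observed probability = 1.000000.
Step 5: alpha = 0.1. fail to reject H0.

n_eff = 9, pos = 4, neg = 5, p = 1.000000, fail to reject H0.


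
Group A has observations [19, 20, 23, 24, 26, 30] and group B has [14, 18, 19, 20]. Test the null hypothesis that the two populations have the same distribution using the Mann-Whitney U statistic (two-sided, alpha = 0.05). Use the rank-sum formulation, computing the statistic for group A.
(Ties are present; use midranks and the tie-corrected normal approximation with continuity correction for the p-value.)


Step 1: Combine and sort all 10 observations; assign midranks.
sorted (value, group): (14,Y), (18,Y), (19,X), (19,Y), (20,X), (20,Y), (23,X), (24,X), (26,X), (30,X)
ranks: 14->1, 18->2, 19->3.5, 19->3.5, 20->5.5, 20->5.5, 23->7, 24->8, 26->9, 30->10
Step 2: Rank sum for X: R1 = 3.5 + 5.5 + 7 + 8 + 9 + 10 = 43.
Step 3: U_X = R1 - n1(n1+1)/2 = 43 - 6*7/2 = 43 - 21 = 22.
       U_Y = n1*n2 - U_X = 24 - 22 = 2.
Step 4: Ties are present, so use the tie-corrected normal approximation (with continuity correction) for the p-value.
Step 5: p-value = 0.041570; compare to alpha = 0.05. reject H0.

U_X = 22, p = 0.041570, reject H0 at alpha = 0.05.


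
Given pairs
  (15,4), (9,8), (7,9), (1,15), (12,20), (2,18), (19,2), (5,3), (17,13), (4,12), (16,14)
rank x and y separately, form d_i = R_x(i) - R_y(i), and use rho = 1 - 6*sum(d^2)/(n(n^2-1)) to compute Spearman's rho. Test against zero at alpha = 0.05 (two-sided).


Step 1: Rank x and y separately (midranks; no ties here).
rank(x): 15->8, 9->6, 7->5, 1->1, 12->7, 2->2, 19->11, 5->4, 17->10, 4->3, 16->9
rank(y): 4->3, 8->4, 9->5, 15->9, 20->11, 18->10, 2->1, 3->2, 13->7, 12->6, 14->8
Step 2: d_i = R_x(i) - R_y(i); compute d_i^2.
  (8-3)^2=25, (6-4)^2=4, (5-5)^2=0, (1-9)^2=64, (7-11)^2=16, (2-10)^2=64, (11-1)^2=100, (4-2)^2=4, (10-7)^2=9, (3-6)^2=9, (9-8)^2=1
sum(d^2) = 296.
Step 3: rho = 1 - 6*296 / (11*(11^2 - 1)) = 1 - 1776/1320 = -0.345455.
Step 4: Under H0, t = rho * sqrt((n-2)/(1-rho^2)) = -1.1044 ~ t(9).
Step 5: Two-sided p-value from the t-distribution with 9 df = 0.298089.
Step 6: alpha = 0.05. fail to reject H0.

rho = -0.3455, p = 0.298089, fail to reject H0 at alpha = 0.05.


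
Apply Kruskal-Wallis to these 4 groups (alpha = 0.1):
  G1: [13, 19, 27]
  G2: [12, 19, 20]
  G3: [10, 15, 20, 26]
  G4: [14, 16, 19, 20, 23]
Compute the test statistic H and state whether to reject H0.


Step 1: Combine all N = 15 observations and assign midranks.
sorted (value, group, rank): (10,G3,1), (12,G2,2), (13,G1,3), (14,G4,4), (15,G3,5), (16,G4,6), (19,G1,8), (19,G2,8), (19,G4,8), (20,G2,11), (20,G3,11), (20,G4,11), (23,G4,13), (26,G3,14), (27,G1,15)
Step 2: Sum ranks within each group.
R_1 = 26 (n_1 = 3)
R_2 = 21 (n_2 = 3)
R_3 = 31 (n_3 = 4)
R_4 = 42 (n_4 = 5)
Step 3: H = 12/(N(N+1)) * sum(R_i^2/n_i) - 3(N+1)
     = 12/(15*16) * (26^2/3 + 21^2/3 + 31^2/4 + 42^2/5) - 3*16
     = 0.050000 * 965.383 - 48
     = 0.269167.
Step 4: Ties present; correction factor C = 1 - 48/(15^3 - 15) = 0.985714. Corrected H = 0.269167 / 0.985714 = 0.273068.
Step 5: Under H0, H ~ chi^2(3); p-value = 0.965012.
Step 6: alpha = 0.1. fail to reject H0.

H = 0.2731, df = 3, p = 0.965012, fail to reject H0.


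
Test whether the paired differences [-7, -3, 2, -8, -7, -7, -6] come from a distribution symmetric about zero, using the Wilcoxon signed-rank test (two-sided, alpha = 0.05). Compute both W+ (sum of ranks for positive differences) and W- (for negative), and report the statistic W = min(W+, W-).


Step 1: Drop any zero differences (none here) and take |d_i|.
|d| = [7, 3, 2, 8, 7, 7, 6]
Step 2: Midrank |d_i| (ties get averaged ranks).
ranks: |7|->5, |3|->2, |2|->1, |8|->7, |7|->5, |7|->5, |6|->3
Step 3: Attach original signs; sum ranks with positive sign and with negative sign.
W+ = 1 = 1
W- = 5 + 2 + 7 + 5 + 5 + 3 = 27
(Check: W+ + W- = 28 should equal n(n+1)/2 = 28.)
Step 4: Test statistic W = min(W+, W-) = 1.
Step 5: Ties in |d|, so use the tie-corrected normal approximation.
        E[W] = n(n+1)/4 = 7*8/4 = 14.
        Tie groups: |d|=7 (t=3); sum(t^3 - t) = 24.
        Var[W] = n(n+1)(2n+1)/24 - sum(t^3-t)/48 = 840/24 - 24/48 = 34.5.
        z = (W - E[W]) / sqrt(Var[W]) = (1 - 14) / 5.8737 = -2.2133.
        Two-sided p = 2*Phi(z) = 0.026879.
Step 6: alpha = 0.05. reject H0.

W+ = 1, W- = 27, W = min = 1, p = 0.026879, reject H0.


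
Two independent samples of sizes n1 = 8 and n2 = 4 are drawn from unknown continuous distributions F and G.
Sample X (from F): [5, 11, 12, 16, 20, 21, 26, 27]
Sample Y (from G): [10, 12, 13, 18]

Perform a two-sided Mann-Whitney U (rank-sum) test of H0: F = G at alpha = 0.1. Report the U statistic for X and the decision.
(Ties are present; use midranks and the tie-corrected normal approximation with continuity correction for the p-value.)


Step 1: Combine and sort all 12 observations; assign midranks.
sorted (value, group): (5,X), (10,Y), (11,X), (12,X), (12,Y), (13,Y), (16,X), (18,Y), (20,X), (21,X), (26,X), (27,X)
ranks: 5->1, 10->2, 11->3, 12->4.5, 12->4.5, 13->6, 16->7, 18->8, 20->9, 21->10, 26->11, 27->12
Step 2: Rank sum for X: R1 = 1 + 3 + 4.5 + 7 + 9 + 10 + 11 + 12 = 57.5.
Step 3: U_X = R1 - n1(n1+1)/2 = 57.5 - 8*9/2 = 57.5 - 36 = 21.5.
       U_Y = n1*n2 - U_X = 32 - 21.5 = 10.5.
Step 4: Ties are present, so use the tie-corrected normal approximation (with continuity correction) for the p-value.
Step 5: p-value = 0.394938; compare to alpha = 0.1. fail to reject H0.

U_X = 21.5, p = 0.394938, fail to reject H0 at alpha = 0.1.


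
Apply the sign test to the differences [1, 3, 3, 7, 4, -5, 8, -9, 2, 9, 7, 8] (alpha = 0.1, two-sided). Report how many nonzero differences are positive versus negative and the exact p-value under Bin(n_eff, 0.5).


Step 1: Discard zero differences. Original n = 12; n_eff = number of nonzero differences = 12.
Nonzero differences (with sign): +1, +3, +3, +7, +4, -5, +8, -9, +2, +9, +7, +8
Step 2: Count signs: positive = 10, negative = 2.
Step 3: Under H0: P(positive) = 0.5, so the number of positives S ~ Bin(12, 0.5).
Step 4: Two-sided exact p-value = sum of Bin(12,0.5) probabilities at or below the observed probability = 0.038574.
Step 5: alpha = 0.1. reject H0.

n_eff = 12, pos = 10, neg = 2, p = 0.038574, reject H0.


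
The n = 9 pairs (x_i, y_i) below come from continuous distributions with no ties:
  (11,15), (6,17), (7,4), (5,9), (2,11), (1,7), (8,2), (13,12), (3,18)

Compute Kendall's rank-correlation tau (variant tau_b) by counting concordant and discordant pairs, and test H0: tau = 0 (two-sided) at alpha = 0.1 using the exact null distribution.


Step 1: Enumerate the 36 unordered pairs (i,j) with i<j and classify each by sign(x_j-x_i) * sign(y_j-y_i).
  (1,2):dx=-5,dy=+2->D; (1,3):dx=-4,dy=-11->C; (1,4):dx=-6,dy=-6->C; (1,5):dx=-9,dy=-4->C
  (1,6):dx=-10,dy=-8->C; (1,7):dx=-3,dy=-13->C; (1,8):dx=+2,dy=-3->D; (1,9):dx=-8,dy=+3->D
  (2,3):dx=+1,dy=-13->D; (2,4):dx=-1,dy=-8->C; (2,5):dx=-4,dy=-6->C; (2,6):dx=-5,dy=-10->C
  (2,7):dx=+2,dy=-15->D; (2,8):dx=+7,dy=-5->D; (2,9):dx=-3,dy=+1->D; (3,4):dx=-2,dy=+5->D
  (3,5):dx=-5,dy=+7->D; (3,6):dx=-6,dy=+3->D; (3,7):dx=+1,dy=-2->D; (3,8):dx=+6,dy=+8->C
  (3,9):dx=-4,dy=+14->D; (4,5):dx=-3,dy=+2->D; (4,6):dx=-4,dy=-2->C; (4,7):dx=+3,dy=-7->D
  (4,8):dx=+8,dy=+3->C; (4,9):dx=-2,dy=+9->D; (5,6):dx=-1,dy=-4->C; (5,7):dx=+6,dy=-9->D
  (5,8):dx=+11,dy=+1->C; (5,9):dx=+1,dy=+7->C; (6,7):dx=+7,dy=-5->D; (6,8):dx=+12,dy=+5->C
  (6,9):dx=+2,dy=+11->C; (7,8):dx=+5,dy=+10->C; (7,9):dx=-5,dy=+16->D; (8,9):dx=-10,dy=+6->D
Step 2: C = 17, D = 19, total pairs = 36.
Step 3: tau = (C - D)/(n(n-1)/2) = (17 - 19)/36 = -0.055556.
Step 4: Exact two-sided p-value (enumerate n! = 362880 permutations of y under H0): p = 0.919455.
Step 5: alpha = 0.1. fail to reject H0.

tau_b = -0.0556 (C=17, D=19), p = 0.919455, fail to reject H0.


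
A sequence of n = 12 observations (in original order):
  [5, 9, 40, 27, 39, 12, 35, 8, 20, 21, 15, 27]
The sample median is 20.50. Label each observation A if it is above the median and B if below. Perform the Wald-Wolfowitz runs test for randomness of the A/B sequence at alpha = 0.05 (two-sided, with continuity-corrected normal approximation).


Step 1: Compute median = 20.50; label A = above, B = below.
Labels in order: BBAAABABBABA  (n_A = 6, n_B = 6)
Step 2: Count runs R = 8.
Step 3: Under H0 (random ordering), E[R] = 2*n_A*n_B/(n_A+n_B) + 1 = 2*6*6/12 + 1 = 7.0000.
        Var[R] = 2*n_A*n_B*(2*n_A*n_B - n_A - n_B) / ((n_A+n_B)^2 * (n_A+n_B-1)) = 4320/1584 = 2.7273.
        SD[R] = 1.6514.
Step 4: Continuity-corrected z = (R - 0.5 - E[R]) / SD[R] = (8 - 0.5 - 7.0000) / 1.6514 = 0.3028.
Step 5: Two-sided p-value via normal approximation = 2*(1 - Phi(|z|)) = 0.762069.
Step 6: alpha = 0.05. fail to reject H0.

R = 8, z = 0.3028, p = 0.762069, fail to reject H0.


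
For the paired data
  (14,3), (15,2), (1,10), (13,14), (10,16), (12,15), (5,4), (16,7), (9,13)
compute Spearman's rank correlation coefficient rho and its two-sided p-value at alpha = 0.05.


Step 1: Rank x and y separately (midranks; no ties here).
rank(x): 14->7, 15->8, 1->1, 13->6, 10->4, 12->5, 5->2, 16->9, 9->3
rank(y): 3->2, 2->1, 10->5, 14->7, 16->9, 15->8, 4->3, 7->4, 13->6
Step 2: d_i = R_x(i) - R_y(i); compute d_i^2.
  (7-2)^2=25, (8-1)^2=49, (1-5)^2=16, (6-7)^2=1, (4-9)^2=25, (5-8)^2=9, (2-3)^2=1, (9-4)^2=25, (3-6)^2=9
sum(d^2) = 160.
Step 3: rho = 1 - 6*160 / (9*(9^2 - 1)) = 1 - 960/720 = -0.333333.
Step 4: Under H0, t = rho * sqrt((n-2)/(1-rho^2)) = -0.9354 ~ t(7).
Step 5: Two-sided p-value from the t-distribution with 7 df = 0.380713.
Step 6: alpha = 0.05. fail to reject H0.

rho = -0.3333, p = 0.380713, fail to reject H0 at alpha = 0.05.


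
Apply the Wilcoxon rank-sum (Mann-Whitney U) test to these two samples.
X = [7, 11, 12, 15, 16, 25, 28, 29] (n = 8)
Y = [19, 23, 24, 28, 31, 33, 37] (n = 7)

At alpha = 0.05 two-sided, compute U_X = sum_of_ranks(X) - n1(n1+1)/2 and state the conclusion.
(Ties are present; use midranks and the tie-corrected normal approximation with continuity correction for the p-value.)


Step 1: Combine and sort all 15 observations; assign midranks.
sorted (value, group): (7,X), (11,X), (12,X), (15,X), (16,X), (19,Y), (23,Y), (24,Y), (25,X), (28,X), (28,Y), (29,X), (31,Y), (33,Y), (37,Y)
ranks: 7->1, 11->2, 12->3, 15->4, 16->5, 19->6, 23->7, 24->8, 25->9, 28->10.5, 28->10.5, 29->12, 31->13, 33->14, 37->15
Step 2: Rank sum for X: R1 = 1 + 2 + 3 + 4 + 5 + 9 + 10.5 + 12 = 46.5.
Step 3: U_X = R1 - n1(n1+1)/2 = 46.5 - 8*9/2 = 46.5 - 36 = 10.5.
       U_Y = n1*n2 - U_X = 56 - 10.5 = 45.5.
Step 4: Ties are present, so use the tie-corrected normal approximation (with continuity correction) for the p-value.
Step 5: p-value = 0.048939; compare to alpha = 0.05. reject H0.

U_X = 10.5, p = 0.048939, reject H0 at alpha = 0.05.


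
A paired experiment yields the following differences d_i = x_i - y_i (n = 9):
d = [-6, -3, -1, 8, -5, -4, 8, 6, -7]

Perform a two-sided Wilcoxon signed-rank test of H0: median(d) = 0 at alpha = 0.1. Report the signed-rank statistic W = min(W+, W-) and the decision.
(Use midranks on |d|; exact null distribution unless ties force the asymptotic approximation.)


Step 1: Drop any zero differences (none here) and take |d_i|.
|d| = [6, 3, 1, 8, 5, 4, 8, 6, 7]
Step 2: Midrank |d_i| (ties get averaged ranks).
ranks: |6|->5.5, |3|->2, |1|->1, |8|->8.5, |5|->4, |4|->3, |8|->8.5, |6|->5.5, |7|->7
Step 3: Attach original signs; sum ranks with positive sign and with negative sign.
W+ = 8.5 + 8.5 + 5.5 = 22.5
W- = 5.5 + 2 + 1 + 4 + 3 + 7 = 22.5
(Check: W+ + W- = 45 should equal n(n+1)/2 = 45.)
Step 4: Test statistic W = min(W+, W-) = 22.5.
Step 5: Ties in |d|, so use the tie-corrected normal approximation.
        E[W] = n(n+1)/4 = 9*10/4 = 22.5.
        Tie groups: |d|=6 (t=2), |d|=8 (t=2); sum(t^3 - t) = 12.
        Var[W] = n(n+1)(2n+1)/24 - sum(t^3-t)/48 = 1710/24 - 12/48 = 71.
        z = (W - E[W]) / sqrt(Var[W]) = (22.5 - 22.5) / 8.4261 = 0.0000.
        Two-sided p = 2*Phi(z) = 1.000000.
Step 6: alpha = 0.1. fail to reject H0.

W+ = 22.5, W- = 22.5, W = min = 22.5, p = 1.000000, fail to reject H0.


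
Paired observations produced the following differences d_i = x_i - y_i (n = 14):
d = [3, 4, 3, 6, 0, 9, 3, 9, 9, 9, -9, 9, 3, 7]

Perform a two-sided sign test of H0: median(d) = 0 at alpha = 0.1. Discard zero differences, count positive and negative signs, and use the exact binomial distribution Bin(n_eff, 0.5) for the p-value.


Step 1: Discard zero differences. Original n = 14; n_eff = number of nonzero differences = 13.
Nonzero differences (with sign): +3, +4, +3, +6, +9, +3, +9, +9, +9, -9, +9, +3, +7
Step 2: Count signs: positive = 12, negative = 1.
Step 3: Under H0: P(positive) = 0.5, so the number of positives S ~ Bin(13, 0.5).
Step 4: Two-sided exact p-value = sum of Bin(13,0.5) probabilities at or below the observed probability = 0.003418.
Step 5: alpha = 0.1. reject H0.

n_eff = 13, pos = 12, neg = 1, p = 0.003418, reject H0.


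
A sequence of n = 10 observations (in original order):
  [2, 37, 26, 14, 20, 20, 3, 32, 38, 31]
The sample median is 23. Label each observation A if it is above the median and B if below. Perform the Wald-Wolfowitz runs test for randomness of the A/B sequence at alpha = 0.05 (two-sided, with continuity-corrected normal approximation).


Step 1: Compute median = 23; label A = above, B = below.
Labels in order: BAABBBBAAA  (n_A = 5, n_B = 5)
Step 2: Count runs R = 4.
Step 3: Under H0 (random ordering), E[R] = 2*n_A*n_B/(n_A+n_B) + 1 = 2*5*5/10 + 1 = 6.0000.
        Var[R] = 2*n_A*n_B*(2*n_A*n_B - n_A - n_B) / ((n_A+n_B)^2 * (n_A+n_B-1)) = 2000/900 = 2.2222.
        SD[R] = 1.4907.
Step 4: Continuity-corrected z = (R + 0.5 - E[R]) / SD[R] = (4 + 0.5 - 6.0000) / 1.4907 = -1.0062.
Step 5: Two-sided p-value via normal approximation = 2*(1 - Phi(|z|)) = 0.314305.
Step 6: alpha = 0.05. fail to reject H0.

R = 4, z = -1.0062, p = 0.314305, fail to reject H0.


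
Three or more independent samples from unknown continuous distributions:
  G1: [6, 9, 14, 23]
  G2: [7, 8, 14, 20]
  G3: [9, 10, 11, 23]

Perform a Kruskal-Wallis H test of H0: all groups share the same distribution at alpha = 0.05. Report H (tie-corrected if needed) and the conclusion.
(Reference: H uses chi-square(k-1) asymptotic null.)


Step 1: Combine all N = 12 observations and assign midranks.
sorted (value, group, rank): (6,G1,1), (7,G2,2), (8,G2,3), (9,G1,4.5), (9,G3,4.5), (10,G3,6), (11,G3,7), (14,G1,8.5), (14,G2,8.5), (20,G2,10), (23,G1,11.5), (23,G3,11.5)
Step 2: Sum ranks within each group.
R_1 = 25.5 (n_1 = 4)
R_2 = 23.5 (n_2 = 4)
R_3 = 29 (n_3 = 4)
Step 3: H = 12/(N(N+1)) * sum(R_i^2/n_i) - 3(N+1)
     = 12/(12*13) * (25.5^2/4 + 23.5^2/4 + 29^2/4) - 3*13
     = 0.076923 * 510.875 - 39
     = 0.298077.
Step 4: Ties present; correction factor C = 1 - 18/(12^3 - 12) = 0.989510. Corrected H = 0.298077 / 0.989510 = 0.301237.
Step 5: Under H0, H ~ chi^2(2); p-value = 0.860176.
Step 6: alpha = 0.05. fail to reject H0.

H = 0.3012, df = 2, p = 0.860176, fail to reject H0.
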